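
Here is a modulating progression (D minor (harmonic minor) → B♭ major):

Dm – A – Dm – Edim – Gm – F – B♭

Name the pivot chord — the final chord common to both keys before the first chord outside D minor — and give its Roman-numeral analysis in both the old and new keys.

Chords diatonic to D minor: Dm, Edim, Faug, Gm, A, B♭, C♯dim.
Reading the progression, the first chord not in that set is F, so the modulation leaves D minor there.
The chord immediately before F is Gm, which is diatonic to both keys: iv in D minor and vi in B♭ major.

Gm — iv in D minor, vi in B♭ major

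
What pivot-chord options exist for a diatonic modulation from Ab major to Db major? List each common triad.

Ab, Bbm, Db, Fm

Triads in Ab major: Ab (I), Bbm (ii), Cm (iii), Db (IV), Eb (V), Fm (vi), Gdim (vii°).
Triads in Db major: Db (I), Ebm (ii), Fm (iii), Gb (IV), Ab (V), Bbm (vi), Cdim (vii°).
Shared triads with their functions: Ab (I in Ab major, V in Db major); Bbm (ii in Ab major, vi in Db major); Db (IV in Ab major, I in Db major); Fm (vi in Ab major, iii in Db major).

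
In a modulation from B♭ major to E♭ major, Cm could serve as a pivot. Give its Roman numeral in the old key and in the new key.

ii in B♭ major; vi in E♭ major

The scale of B♭ major is B♭ C D E♭ F G A; C is degree 2, and the triad built there (C-E♭-G) is minor, so it is ii.
The scale of E♭ major is E♭ F G A♭ B♭ C D; C is degree 6, and the triad built there (C-E♭-G) is minor, so it is vi.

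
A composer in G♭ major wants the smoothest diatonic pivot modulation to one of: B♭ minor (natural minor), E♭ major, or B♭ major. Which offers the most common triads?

B♭ minor

Triads of G♭ major: G♭ major (I), A♭ minor (ii), B♭ minor (iii), C♭ major (IV), D♭ major (V), E♭ minor (vi), F diminished (vii°).
B♭ minor (natural minor) shares 4: G♭, B♭m, D♭, E♭m.
E♭ major shares 0: none.
B♭ major shares 0: none.
The most common triads (4) are shared with B♭ minor.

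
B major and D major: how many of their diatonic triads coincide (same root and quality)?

Diatonic triads of B major: B major (I), C# minor (ii), D# minor (iii), E major (IV), F# major (V), G# minor (vi), A# diminished (vii°).
Diatonic triads of D major: D major (I), E minor (ii), F# minor (iii), G major (IV), A major (V), B minor (vi), C# diminished (vii°).
No triad has the same root and quality in both keys.

0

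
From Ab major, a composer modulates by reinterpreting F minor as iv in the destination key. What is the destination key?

C minor

The numeral iv denotes a minor triad on scale degree 4. With F on degree 4, the tonic of the new key is C.
Degree 4 carries a minor triad in minor keys, so the destination is C minor.
Check: the diatonic triads of C minor (natural minor) are Cm (i), Ddim (ii°), Eb (III), Fm (iv), Gm (v), Ab (VI), Bb (VII) — F minor is indeed iv.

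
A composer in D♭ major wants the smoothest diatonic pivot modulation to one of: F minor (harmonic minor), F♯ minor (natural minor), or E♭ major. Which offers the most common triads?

F minor

Triads of D♭ major: D♭ (I), E♭m (ii), Fm (iii), G♭ (IV), A♭ (V), B♭m (vi), Cdim (vii°).
F minor (harmonic minor) shares 3: D♭, Fm, B♭m.
F♯ minor (natural minor) shares 0: none.
E♭ major shares 2: Fm, A♭.
The most common triads (3) are shared with F minor.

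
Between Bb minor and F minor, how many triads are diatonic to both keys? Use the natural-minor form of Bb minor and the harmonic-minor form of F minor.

Diatonic triads of Bb minor (natural minor): Bbm (i), Cdim (ii°), Db (III), Ebm (iv), Fm (v), Gb (VI), Ab (VII).
Diatonic triads of F minor (harmonic minor): Fm (i), Gdim (ii°), Abaug (III+), Bbm (iv), C (V), Db (VI), Edim (vii°).
Matching root and quality in both lists: Bbm, Db, Fm.
That gives 3 common triads.

3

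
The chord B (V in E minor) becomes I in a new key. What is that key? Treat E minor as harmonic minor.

The numeral I denotes a major triad on scale degree 1. With B on degree 1, the tonic of the new key is B.
Degree 1 carries a major triad in major keys, so the destination is B major.
Check: the diatonic triads of B major are B (I), C#m (ii), D#m (iii), E (IV), F# (V), G#m (vi), A#dim (vii°) — B is indeed I.

B major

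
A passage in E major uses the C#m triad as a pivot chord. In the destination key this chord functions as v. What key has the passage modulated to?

F# minor

The numeral v denotes a minor triad on scale degree 5. With C# on degree 5, the tonic of the new key is F#.
Degree 5 carries a minor triad in natural-minor keys, so the destination is F# minor.
Check: the diatonic triads of F# minor (natural minor) are F#m (i), G#dim (ii°), A (III), Bm (iv), C#m (v), D (VI), E (VII) — C#m is indeed v.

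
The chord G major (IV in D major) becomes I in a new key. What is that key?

G major

The numeral I denotes a major triad on scale degree 1. With G on degree 1, the tonic of the new key is G.
Degree 1 carries a major triad in major keys, so the destination is G major.
Check: the diatonic triads of G major are G (I), Am (ii), Bm (iii), C (IV), D (V), Em (vi), F♯dim (vii°) — G major is indeed I.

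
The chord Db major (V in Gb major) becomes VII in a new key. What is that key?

Eb minor

The numeral VII denotes a major triad on scale degree 7. With Db on degree 7, the tonic of the new key is Eb.
Degree 7 carries a major triad in natural-minor keys, so the destination is Eb minor.
Check: the diatonic triads of Eb minor (natural minor) are Ebm (i), Fdim (ii°), Gb (III), Abm (iv), Bbm (v), Cb (VI), Db (VII) — Db major is indeed VII.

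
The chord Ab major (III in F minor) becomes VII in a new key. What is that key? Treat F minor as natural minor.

The numeral VII denotes a major triad on scale degree 7. With Ab on degree 7, the tonic of the new key is Bb.
Degree 7 carries a major triad in natural-minor keys, so the destination is Bb minor.
Check: the diatonic triads of Bb minor (natural minor) are Bbm (i), Cdim (ii°), Db (III), Ebm (iv), Fm (v), Gb (VI), Ab (VII) — Ab major is indeed VII.

Bb minor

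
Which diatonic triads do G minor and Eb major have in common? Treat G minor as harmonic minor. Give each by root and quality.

Gm, Cm, Eb

Triads in G minor (harmonic minor): Gm (i), Adim (ii°), Bbaug (III+), Cm (iv), D (V), Eb (VI), F#dim (vii°).
Triads in Eb major: Eb (I), Fm (ii), Gm (iii), Ab (IV), Bb (V), Cm (vi), Ddim (vii°).
Shared triads with their functions: Gm (i in G minor, iii in Eb major); Cm (iv in G minor, vi in Eb major); Eb (VI in G minor, I in Eb major).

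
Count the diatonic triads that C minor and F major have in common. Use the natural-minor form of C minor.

Diatonic triads of C minor (natural minor): C minor (i), D diminished (ii°), E♭ major (III), F minor (iv), G minor (v), A♭ major (VI), B♭ major (VII).
Diatonic triads of F major: F major (I), G minor (ii), A minor (iii), B♭ major (IV), C major (V), D minor (vi), E diminished (vii°).
Matching root and quality in both lists: G minor, B♭ major.
That gives 2 common triads.

2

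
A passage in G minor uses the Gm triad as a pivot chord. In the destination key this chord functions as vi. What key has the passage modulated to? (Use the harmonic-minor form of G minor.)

The numeral vi denotes a minor triad on scale degree 6. With G on degree 6, the tonic of the new key is B♭.
Degree 6 carries a minor triad in major keys, so the destination is B♭ major.
Check: the diatonic triads of B♭ major are B♭ (I), Cm (ii), Dm (iii), E♭ (IV), F (V), Gm (vi), Adim (vii°) — Gm is indeed vi.

B♭ major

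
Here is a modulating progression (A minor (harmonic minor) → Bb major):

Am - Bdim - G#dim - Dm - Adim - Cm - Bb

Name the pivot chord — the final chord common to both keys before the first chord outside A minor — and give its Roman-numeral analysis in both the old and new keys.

Chords diatonic to A minor: Am, Bdim, Caug, Dm, E, F, G#dim.
Reading the progression, the first chord not in that set is Adim, so the modulation leaves A minor there.
The chord immediately before Adim is Dm, which is diatonic to both keys: iv in A minor and iii in Bb major.

Dm — iv in A minor, iii in Bb major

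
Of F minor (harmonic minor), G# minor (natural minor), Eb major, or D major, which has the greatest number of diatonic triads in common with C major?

D major

Triads of C major: C (I), Dm (ii), Em (iii), F (IV), G (V), Am (vi), Bdim (vii°).
F minor (harmonic minor) shares 1: C.
G# minor (natural minor) shares 0: none.
Eb major shares 0: none.
D major shares 2: Em, G.
The most common triads (2) are shared with D major.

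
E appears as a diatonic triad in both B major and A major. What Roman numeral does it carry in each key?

IV in B major; V in A major

The scale of B major is B C# D# E F# G# A#; E is degree 4, and the triad built there (E-G#-B) is major, so it is IV.
The scale of A major is A B C# D E F# G#; E is degree 5, and the triad built there (E-G#-B) is major, so it is V.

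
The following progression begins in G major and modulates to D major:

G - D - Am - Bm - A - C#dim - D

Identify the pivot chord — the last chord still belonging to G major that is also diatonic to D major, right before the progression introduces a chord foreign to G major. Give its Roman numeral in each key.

Chords diatonic to G major: G, Am, Bm, C, D, Em, F#dim.
Reading the progression, the first chord not in that set is A, so the modulation leaves G major there.
The chord immediately before A is Bm, which is diatonic to both keys: iii in G major and vi in D major.

Bm — iii in G major, vi in D major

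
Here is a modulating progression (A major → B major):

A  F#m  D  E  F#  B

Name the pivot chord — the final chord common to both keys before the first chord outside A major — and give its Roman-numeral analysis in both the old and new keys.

E — V in A major, IV in B major

Chords diatonic to A major: A, Bm, C#m, D, E, F#m, G#dim.
Reading the progression, the first chord not in that set is F#, so the modulation leaves A major there.
The chord immediately before F# is E, which is diatonic to both keys: V in A major and IV in B major.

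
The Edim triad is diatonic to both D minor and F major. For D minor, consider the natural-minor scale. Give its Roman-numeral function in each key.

ii° in D minor; vii° in F major

The scale of D minor (natural minor) is D E F G A B♭ C; E is degree 2, and the triad built there (E-G-B♭) is diminished, so it is ii°.
The scale of F major is F G A B♭ C D E; E is degree 7, and the triad built there (E-G-B♭) is diminished, so it is vii°.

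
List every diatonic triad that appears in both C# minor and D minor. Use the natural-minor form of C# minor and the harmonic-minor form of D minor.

Triads in C# minor (natural minor): C#m (i), D#dim (ii°), E (III), F#m (iv), G#m (v), A (VI), B (VII).
Triads in D minor (harmonic minor): Dm (i), Edim (ii°), Faug (III+), Gm (iv), A (V), Bb (VI), C#dim (vii°).
Shared triads with their functions: A (VI in C# minor, V in D minor).

A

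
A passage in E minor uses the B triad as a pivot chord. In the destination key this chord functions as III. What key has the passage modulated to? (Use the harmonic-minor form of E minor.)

The numeral III denotes a major triad on scale degree 3. With B on degree 3, the tonic of the new key is G♯.
Degree 3 carries a major triad in natural-minor keys, so the destination is G♯ minor.
Check: the diatonic triads of G♯ minor (natural minor) are G♯m (i), A♯dim (ii°), B (III), C♯m (iv), D♯m (v), E (VI), F♯ (VII) — B is indeed III.

G♯ minor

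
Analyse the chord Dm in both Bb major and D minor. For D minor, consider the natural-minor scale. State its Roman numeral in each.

iii in Bb major; i in D minor

The scale of Bb major is Bb C D Eb F G A; D is degree 3, and the triad built there (D-F-A) is minor, so it is iii.
The scale of D minor (natural minor) is D E F G A Bb C; D is degree 1, and the triad built there (D-F-A) is minor, so it is i.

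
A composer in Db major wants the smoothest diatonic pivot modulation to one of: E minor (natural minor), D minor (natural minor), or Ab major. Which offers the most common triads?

Triads of Db major: Db (I), Ebm (ii), Fm (iii), Gb (IV), Ab (V), Bbm (vi), Cdim (vii°).
E minor (natural minor) shares 0: none.
D minor (natural minor) shares 0: none.
Ab major shares 4: Db, Fm, Ab, Bbm.
The most common triads (4) are shared with Ab major.

Ab major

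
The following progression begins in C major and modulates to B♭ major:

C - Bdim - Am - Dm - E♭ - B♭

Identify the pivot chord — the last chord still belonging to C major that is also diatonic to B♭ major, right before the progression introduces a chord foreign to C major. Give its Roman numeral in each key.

Dm — ii in C major, iii in B♭ major

Chords diatonic to C major: C, Dm, Em, F, G, Am, Bdim.
Reading the progression, the first chord not in that set is E♭, so the modulation leaves C major there.
The chord immediately before E♭ is Dm, which is diatonic to both keys: ii in C major and iii in B♭ major.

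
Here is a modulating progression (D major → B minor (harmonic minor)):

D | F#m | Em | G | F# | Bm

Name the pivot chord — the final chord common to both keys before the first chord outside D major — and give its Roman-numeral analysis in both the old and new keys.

Chords diatonic to D major: D, Em, F#m, G, A, Bm, C#dim.
Reading the progression, the first chord not in that set is F#, so the modulation leaves D major there.
The chord immediately before F# is G, which is diatonic to both keys: IV in D major and VI in B minor.

G — IV in D major, VI in B minor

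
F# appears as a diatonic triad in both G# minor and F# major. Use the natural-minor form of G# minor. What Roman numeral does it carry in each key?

VII in G# minor; I in F# major

The scale of G# minor (natural minor) is G# A# B C# D# E F#; F# is degree 7, and the triad built there (F#-A#-C#) is major, so it is VII.
The scale of F# major is F# G# A# B C# D# E#; F# is degree 1, and the triad built there (F#-A#-C#) is major, so it is I.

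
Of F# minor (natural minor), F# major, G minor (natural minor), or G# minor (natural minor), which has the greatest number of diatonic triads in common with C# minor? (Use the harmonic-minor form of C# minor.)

F# minor

Triads of C# minor (harmonic minor): C# minor (i), D# diminished (ii°), E augmented (III+), F# minor (iv), G# major (V), A major (VI), B# diminished (vii°).
F# minor (natural minor) shares 3: C#m, F#m, A.
F# major shares 0: none.
G minor (natural minor) shares 0: none.
G# minor (natural minor) shares 1: C#m.
The most common triads (3) are shared with F# minor.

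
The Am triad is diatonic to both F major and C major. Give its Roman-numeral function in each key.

The scale of F major is F G A Bb C D E; A is degree 3, and the triad built there (A-C-E) is minor, so it is iii.
The scale of C major is C D E F G A B; A is degree 6, and the triad built there (A-C-E) is minor, so it is vi.

iii in F major; vi in C major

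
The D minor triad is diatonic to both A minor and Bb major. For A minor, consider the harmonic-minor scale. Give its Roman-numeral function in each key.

iv in A minor; iii in Bb major

The scale of A minor (harmonic minor) is A B C D E F G#; D is degree 4, and the triad built there (D-F-A) is minor, so it is iv.
The scale of Bb major is Bb C D Eb F G A; D is degree 3, and the triad built there (D-F-A) is minor, so it is iii.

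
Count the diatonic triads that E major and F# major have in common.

2

Diatonic triads of E major: E major (I), F# minor (ii), G# minor (iii), A major (IV), B major (V), C# minor (vi), D# diminished (vii°).
Diatonic triads of F# major: F# major (I), G# minor (ii), A# minor (iii), B major (IV), C# major (V), D# minor (vi), E# diminished (vii°).
Matching root and quality in both lists: G# minor, B major.
That gives 2 common triads.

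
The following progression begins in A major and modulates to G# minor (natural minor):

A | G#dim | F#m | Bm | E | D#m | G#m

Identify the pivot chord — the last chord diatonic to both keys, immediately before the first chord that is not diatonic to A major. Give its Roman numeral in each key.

Chords diatonic to A major: A, Bm, C#m, D, E, F#m, G#dim.
Reading the progression, the first chord not in that set is D#m, so the modulation leaves A major there.
The chord immediately before D#m is E, which is diatonic to both keys: V in A major and VI in G# minor.

E — V in A major, VI in G# minor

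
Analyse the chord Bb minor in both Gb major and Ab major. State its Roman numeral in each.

iii in Gb major; ii in Ab major

The scale of Gb major is Gb Ab Bb Cb Db Eb F; Bb is degree 3, and the triad built there (Bb-Db-F) is minor, so it is iii.
The scale of Ab major is Ab Bb C Db Eb F G; Bb is degree 2, and the triad built there (Bb-Db-F) is minor, so it is ii.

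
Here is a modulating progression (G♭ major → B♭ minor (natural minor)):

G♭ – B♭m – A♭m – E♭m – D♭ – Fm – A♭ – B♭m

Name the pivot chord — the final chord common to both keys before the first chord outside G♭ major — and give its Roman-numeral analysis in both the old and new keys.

D♭ — V in G♭ major, III in B♭ minor

Chords diatonic to G♭ major: G♭, A♭m, B♭m, C♭, D♭, E♭m, Fdim.
Reading the progression, the first chord not in that set is Fm, so the modulation leaves G♭ major there.
The chord immediately before Fm is D♭, which is diatonic to both keys: V in G♭ major and III in B♭ minor.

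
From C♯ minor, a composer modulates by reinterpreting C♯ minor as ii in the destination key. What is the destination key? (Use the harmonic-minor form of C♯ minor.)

The numeral ii denotes a minor triad on scale degree 2. With C♯ on degree 2, the tonic of the new key is B.
Degree 2 carries a minor triad in major keys, so the destination is B major.
Check: the diatonic triads of B major are B (I), C♯m (ii), D♯m (iii), E (IV), F♯ (V), G♯m (vi), A♯dim (vii°) — C♯ minor is indeed ii.

B major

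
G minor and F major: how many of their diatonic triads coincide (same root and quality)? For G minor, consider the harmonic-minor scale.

Diatonic triads of G minor (harmonic minor): G minor (i), A diminished (ii°), Bb augmented (III+), C minor (iv), D major (V), Eb major (VI), F# diminished (vii°).
Diatonic triads of F major: F major (I), G minor (ii), A minor (iii), Bb major (IV), C major (V), D minor (vi), E diminished (vii°).
Matching root and quality in both lists: G minor.
That gives 1 common triad.

1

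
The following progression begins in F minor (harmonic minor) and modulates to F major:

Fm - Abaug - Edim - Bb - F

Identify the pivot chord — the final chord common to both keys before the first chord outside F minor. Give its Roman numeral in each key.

Edim — vii° in F minor, vii° in F major

Chords diatonic to F minor: Fm, Gdim, Abaug, Bbm, C, Db, Edim.
Reading the progression, the first chord not in that set is Bb, so the modulation leaves F minor there.
The chord immediately before Bb is Edim, which is diatonic to both keys: vii° in F minor and vii° in F major.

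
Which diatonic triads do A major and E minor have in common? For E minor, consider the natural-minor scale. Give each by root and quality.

Triads in A major: A (I), Bm (ii), C#m (iii), D (IV), E (V), F#m (vi), G#dim (vii°).
Triads in E minor (natural minor): Em (i), F#dim (ii°), G (III), Am (iv), Bm (v), C (VI), D (VII).
Shared triads with their functions: Bm (ii in A major, v in E minor); D (IV in A major, VII in E minor).

Bm, D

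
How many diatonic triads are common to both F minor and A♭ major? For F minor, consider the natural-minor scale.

Diatonic triads of F minor (natural minor): Fm (i), Gdim (ii°), A♭ (III), B♭m (iv), Cm (v), D♭ (VI), E♭ (VII).
Diatonic triads of A♭ major: A♭ (I), B♭m (ii), Cm (iii), D♭ (IV), E♭ (V), Fm (vi), Gdim (vii°).
Matching root and quality in both lists: Fm, Gdim, A♭, B♭m, Cm, D♭, E♭.
That gives 7 common triads.

7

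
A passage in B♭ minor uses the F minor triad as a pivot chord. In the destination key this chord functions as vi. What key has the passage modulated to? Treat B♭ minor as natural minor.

The numeral vi denotes a minor triad on scale degree 6. With F on degree 6, the tonic of the new key is A♭.
Degree 6 carries a minor triad in major keys, so the destination is A♭ major.
Check: the diatonic triads of A♭ major are A♭ (I), B♭m (ii), Cm (iii), D♭ (IV), E♭ (V), Fm (vi), Gdim (vii°) — F minor is indeed vi.

A♭ major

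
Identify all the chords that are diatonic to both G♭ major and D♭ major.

Triads in G♭ major: G♭ (I), A♭m (ii), B♭m (iii), C♭ (IV), D♭ (V), E♭m (vi), Fdim (vii°).
Triads in D♭ major: D♭ (I), E♭m (ii), Fm (iii), G♭ (IV), A♭ (V), B♭m (vi), Cdim (vii°).
Shared triads with their functions: G♭ (I in G♭ major, IV in D♭ major); B♭m (iii in G♭ major, vi in D♭ major); D♭ (V in G♭ major, I in D♭ major); E♭m (vi in G♭ major, ii in D♭ major).

G♭, B♭m, D♭, E♭m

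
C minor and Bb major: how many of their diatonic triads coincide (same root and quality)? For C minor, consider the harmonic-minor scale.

1

Diatonic triads of C minor (harmonic minor): Cm (i), Ddim (ii°), Ebaug (III+), Fm (iv), G (V), Ab (VI), Bdim (vii°).
Diatonic triads of Bb major: Bb (I), Cm (ii), Dm (iii), Eb (IV), F (V), Gm (vi), Adim (vii°).
Matching root and quality in both lists: Cm.
That gives 1 common triad.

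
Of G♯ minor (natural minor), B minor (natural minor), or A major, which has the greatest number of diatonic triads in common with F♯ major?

G♯ minor

Triads of F♯ major: F♯ major (I), G♯ minor (ii), A♯ minor (iii), B major (IV), C♯ major (V), D♯ minor (vi), E♯ diminished (vii°).
G♯ minor (natural minor) shares 4: F♯, G♯m, B, D♯m.
B minor (natural minor) shares 0: none.
A major shares 0: none.
The most common triads (4) are shared with G♯ minor.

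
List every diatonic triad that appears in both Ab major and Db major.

Ab, Bbm, Db, Fm

Triads in Ab major: Ab (I), Bbm (ii), Cm (iii), Db (IV), Eb (V), Fm (vi), Gdim (vii°).
Triads in Db major: Db (I), Ebm (ii), Fm (iii), Gb (IV), Ab (V), Bbm (vi), Cdim (vii°).
Shared triads with their functions: Ab (I in Ab major, V in Db major); Bbm (ii in Ab major, vi in Db major); Db (IV in Ab major, I in Db major); Fm (vi in Ab major, iii in Db major).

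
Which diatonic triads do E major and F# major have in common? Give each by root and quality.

G#m, B

Triads in E major: E (I), F#m (ii), G#m (iii), A (IV), B (V), C#m (vi), D#dim (vii°).
Triads in F# major: F# (I), G#m (ii), A#m (iii), B (IV), C# (V), D#m (vi), E#dim (vii°).
Shared triads with their functions: G#m (iii in E major, ii in F# major); B (V in E major, IV in F# major).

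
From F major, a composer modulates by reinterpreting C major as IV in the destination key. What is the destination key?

The numeral IV denotes a major triad on scale degree 4. With C on degree 4, the tonic of the new key is G.
Degree 4 carries a major triad in major keys, so the destination is G major.
Check: the diatonic triads of G major are G (I), Am (ii), Bm (iii), C (IV), D (V), Em (vi), F#dim (vii°) — C major is indeed IV.

G major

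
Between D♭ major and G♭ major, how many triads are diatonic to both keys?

Diatonic triads of D♭ major: D♭ (I), E♭m (ii), Fm (iii), G♭ (IV), A♭ (V), B♭m (vi), Cdim (vii°).
Diatonic triads of G♭ major: G♭ (I), A♭m (ii), B♭m (iii), C♭ (IV), D♭ (V), E♭m (vi), Fdim (vii°).
Matching root and quality in both lists: D♭, E♭m, G♭, B♭m.
That gives 4 common triads.

4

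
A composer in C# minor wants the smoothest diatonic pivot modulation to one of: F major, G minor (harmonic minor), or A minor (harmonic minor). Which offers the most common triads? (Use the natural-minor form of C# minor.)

Triads of C# minor (natural minor): C# minor (i), D# diminished (ii°), E major (III), F# minor (iv), G# minor (v), A major (VI), B major (VII).
F major shares 0: none.
G minor (harmonic minor) shares 0: none.
A minor (harmonic minor) shares 1: E.
The most common triads (1) are shared with A minor.

A minor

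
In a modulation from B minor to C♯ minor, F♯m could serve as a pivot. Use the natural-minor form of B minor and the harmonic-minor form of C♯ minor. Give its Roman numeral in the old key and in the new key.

The scale of B minor (natural minor) is B C♯ D E F♯ G A; F♯ is degree 5, and the triad built there (F♯-A-C♯) is minor, so it is v.
The scale of C♯ minor (harmonic minor) is C♯ D♯ E F♯ G♯ A B♯; F♯ is degree 4, and the triad built there (F♯-A-C♯) is minor, so it is iv.

v in B minor; iv in C♯ minor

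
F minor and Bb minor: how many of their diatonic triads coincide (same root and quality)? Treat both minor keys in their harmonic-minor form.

1

Diatonic triads of F minor (harmonic minor): F minor (i), G diminished (ii°), Ab augmented (III+), Bb minor (iv), C major (V), Db major (VI), E diminished (vii°).
Diatonic triads of Bb minor (harmonic minor): Bb minor (i), C diminished (ii°), Db augmented (III+), Eb minor (iv), F major (V), Gb major (VI), A diminished (vii°).
Matching root and quality in both lists: Bb minor.
That gives 1 common triad.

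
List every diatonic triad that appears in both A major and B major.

Triads in A major: A (I), Bm (ii), C#m (iii), D (IV), E (V), F#m (vi), G#dim (vii°).
Triads in B major: B (I), C#m (ii), D#m (iii), E (IV), F# (V), G#m (vi), A#dim (vii°).
Shared triads with their functions: C#m (iii in A major, ii in B major); E (V in A major, IV in B major).

C#m, E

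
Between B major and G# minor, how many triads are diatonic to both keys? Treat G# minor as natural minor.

Diatonic triads of B major: B (I), C#m (ii), D#m (iii), E (IV), F# (V), G#m (vi), A#dim (vii°).
Diatonic triads of G# minor (natural minor): G#m (i), A#dim (ii°), B (III), C#m (iv), D#m (v), E (VI), F# (VII).
Matching root and quality in both lists: B, C#m, D#m, E, F#, G#m, A#dim.
That gives 7 common triads.

7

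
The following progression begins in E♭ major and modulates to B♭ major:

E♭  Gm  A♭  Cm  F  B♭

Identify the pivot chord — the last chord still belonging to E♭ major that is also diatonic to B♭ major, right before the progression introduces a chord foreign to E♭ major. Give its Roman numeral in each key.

Chords diatonic to E♭ major: E♭, Fm, Gm, A♭, B♭, Cm, Ddim.
Reading the progression, the first chord not in that set is F, so the modulation leaves E♭ major there.
The chord immediately before F is Cm, which is diatonic to both keys: vi in E♭ major and ii in B♭ major.

Cm — vi in E♭ major, ii in B♭ major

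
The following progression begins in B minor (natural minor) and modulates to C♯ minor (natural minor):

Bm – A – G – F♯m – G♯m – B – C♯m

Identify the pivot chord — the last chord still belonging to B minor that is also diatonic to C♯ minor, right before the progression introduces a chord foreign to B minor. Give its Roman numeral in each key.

F♯m — v in B minor, iv in C♯ minor

Chords diatonic to B minor: Bm, C♯dim, D, Em, F♯m, G, A.
Reading the progression, the first chord not in that set is G♯m, so the modulation leaves B minor there.
The chord immediately before G♯m is F♯m, which is diatonic to both keys: v in B minor and iv in C♯ minor.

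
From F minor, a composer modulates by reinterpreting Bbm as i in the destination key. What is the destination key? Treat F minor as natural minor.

Bb minor

The numeral i denotes a minor triad on scale degree 1. With Bb on degree 1, the tonic of the new key is Bb.
Degree 1 carries a minor triad in minor keys, so the destination is Bb minor.
Check: the diatonic triads of Bb minor (natural minor) are Bbm (i), Cdim (ii°), Db (III), Ebm (iv), Fm (v), Gb (VI), Ab (VII) — Bbm is indeed i.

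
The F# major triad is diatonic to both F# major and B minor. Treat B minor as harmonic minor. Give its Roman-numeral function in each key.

The scale of F# major is F# G# A# B C# D# E#; F# is degree 1, and the triad built there (F#-A#-C#) is major, so it is I.
The scale of B minor (harmonic minor) is B C# D E F# G A#; F# is degree 5, and the triad built there (F#-A#-C#) is major, so it is V.

I in F# major; V in B minor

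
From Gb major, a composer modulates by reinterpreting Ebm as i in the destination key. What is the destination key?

The numeral i denotes a minor triad on scale degree 1. With Eb on degree 1, the tonic of the new key is Eb.
Degree 1 carries a minor triad in minor keys, so the destination is Eb minor.
Check: the diatonic triads of Eb minor (natural minor) are Ebm (i), Fdim (ii°), Gb (III), Abm (iv), Bbm (v), Cb (VI), Db (VII) — Ebm is indeed i.

Eb minor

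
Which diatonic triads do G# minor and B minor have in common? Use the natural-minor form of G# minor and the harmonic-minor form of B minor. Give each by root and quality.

Triads in G# minor (natural minor): G#m (i), A#dim (ii°), B (III), C#m (iv), D#m (v), E (VI), F# (VII).
Triads in B minor (harmonic minor): Bm (i), C#dim (ii°), Daug (III+), Em (iv), F# (V), G (VI), A#dim (vii°).
Shared triads with their functions: A#dim (ii° in G# minor, vii° in B minor); F# (VII in G# minor, V in B minor).

A#dim, F#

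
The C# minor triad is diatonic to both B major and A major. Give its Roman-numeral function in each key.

The scale of B major is B C# D# E F# G# A#; C# is degree 2, and the triad built there (C#-E-G#) is minor, so it is ii.
The scale of A major is A B C# D E F# G#; C# is degree 3, and the triad built there (C#-E-G#) is minor, so it is iii.

ii in B major; iii in A major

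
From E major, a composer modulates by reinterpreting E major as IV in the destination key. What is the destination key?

The numeral IV denotes a major triad on scale degree 4. With E on degree 4, the tonic of the new key is B.
Degree 4 carries a major triad in major keys, so the destination is B major.
Check: the diatonic triads of B major are B (I), C#m (ii), D#m (iii), E (IV), F# (V), G#m (vi), A#dim (vii°) — E major is indeed IV.

B major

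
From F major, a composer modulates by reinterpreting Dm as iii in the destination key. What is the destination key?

The numeral iii denotes a minor triad on scale degree 3. With D on degree 3, the tonic of the new key is Bb.
Degree 3 carries a minor triad in major keys, so the destination is Bb major.
Check: the diatonic triads of Bb major are Bb (I), Cm (ii), Dm (iii), Eb (IV), F (V), Gm (vi), Adim (vii°) — Dm is indeed iii.

Bb major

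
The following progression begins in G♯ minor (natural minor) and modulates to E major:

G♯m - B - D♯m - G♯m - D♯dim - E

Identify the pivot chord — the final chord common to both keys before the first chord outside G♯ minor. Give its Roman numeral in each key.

G♯m — i in G♯ minor, iii in E major

Chords diatonic to G♯ minor: G♯m, A♯dim, B, C♯m, D♯m, E, F♯.
Reading the progression, the first chord not in that set is D♯dim, so the modulation leaves G♯ minor there.
The chord immediately before D♯dim is G♯m, which is diatonic to both keys: i in G♯ minor and iii in E major.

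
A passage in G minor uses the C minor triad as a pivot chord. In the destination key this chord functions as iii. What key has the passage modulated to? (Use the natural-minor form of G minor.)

Ab major

The numeral iii denotes a minor triad on scale degree 3. With C on degree 3, the tonic of the new key is Ab.
Degree 3 carries a minor triad in major keys, so the destination is Ab major.
Check: the diatonic triads of Ab major are Ab (I), Bbm (ii), Cm (iii), Db (IV), Eb (V), Fm (vi), Gdim (vii°) — C minor is indeed iii.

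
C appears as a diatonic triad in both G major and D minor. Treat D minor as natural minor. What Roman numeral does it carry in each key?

The scale of G major is G A B C D E F♯; C is degree 4, and the triad built there (C-E-G) is major, so it is IV.
The scale of D minor (natural minor) is D E F G A B♭ C; C is degree 7, and the triad built there (C-E-G) is major, so it is VII.

IV in G major; VII in D minor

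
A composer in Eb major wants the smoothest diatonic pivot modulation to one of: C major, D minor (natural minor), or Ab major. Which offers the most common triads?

Ab major

Triads of Eb major: Eb (I), Fm (ii), Gm (iii), Ab (IV), Bb (V), Cm (vi), Ddim (vii°).
C major shares 0: none.
D minor (natural minor) shares 2: Gm, Bb.
Ab major shares 4: Eb, Fm, Ab, Cm.
The most common triads (4) are shared with Ab major.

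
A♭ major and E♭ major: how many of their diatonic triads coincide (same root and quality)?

Diatonic triads of A♭ major: A♭ major (I), B♭ minor (ii), C minor (iii), D♭ major (IV), E♭ major (V), F minor (vi), G diminished (vii°).
Diatonic triads of E♭ major: E♭ major (I), F minor (ii), G minor (iii), A♭ major (IV), B♭ major (V), C minor (vi), D diminished (vii°).
Matching root and quality in both lists: A♭ major, C minor, E♭ major, F minor.
That gives 4 common triads.

4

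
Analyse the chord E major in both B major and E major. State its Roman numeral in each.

IV in B major; I in E major

The scale of B major is B C# D# E F# G# A#; E is degree 4, and the triad built there (E-G#-B) is major, so it is IV.
The scale of E major is E F# G# A B C# D#; E is degree 1, and the triad built there (E-G#-B) is major, so it is I.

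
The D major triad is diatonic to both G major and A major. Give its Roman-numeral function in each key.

The scale of G major is G A B C D E F♯; D is degree 5, and the triad built there (D-F♯-A) is major, so it is V.
The scale of A major is A B C♯ D E F♯ G♯; D is degree 4, and the triad built there (D-F♯-A) is major, so it is IV.

V in G major; IV in A major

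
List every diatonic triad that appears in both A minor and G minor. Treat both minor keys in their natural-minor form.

Triads in A minor (natural minor): Am (i), Bdim (ii°), C (III), Dm (iv), Em (v), F (VI), G (VII).
Triads in G minor (natural minor): Gm (i), Adim (ii°), Bb (III), Cm (iv), Dm (v), Eb (VI), F (VII).
Shared triads with their functions: Dm (iv in A minor, v in G minor); F (VI in A minor, VII in G minor).

Dm, F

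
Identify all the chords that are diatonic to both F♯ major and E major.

Triads in F♯ major: F♯ (I), G♯m (ii), A♯m (iii), B (IV), C♯ (V), D♯m (vi), E♯dim (vii°).
Triads in E major: E (I), F♯m (ii), G♯m (iii), A (IV), B (V), C♯m (vi), D♯dim (vii°).
Shared triads with their functions: G♯m (ii in F♯ major, iii in E major); B (IV in F♯ major, V in E major).

G♯m, B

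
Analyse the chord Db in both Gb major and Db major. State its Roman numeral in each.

The scale of Gb major is Gb Ab Bb Cb Db Eb F; Db is degree 5, and the triad built there (Db-F-Ab) is major, so it is V.
The scale of Db major is Db Eb F Gb Ab Bb C; Db is degree 1, and the triad built there (Db-F-Ab) is major, so it is I.

V in Gb major; I in Db major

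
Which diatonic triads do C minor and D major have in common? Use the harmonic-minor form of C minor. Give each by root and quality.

G

Triads in C minor (harmonic minor): Cm (i), Ddim (ii°), Ebaug (III+), Fm (iv), G (V), Ab (VI), Bdim (vii°).
Triads in D major: D (I), Em (ii), F#m (iii), G (IV), A (V), Bm (vi), C#dim (vii°).
Shared triads with their functions: G (V in C minor, IV in D major).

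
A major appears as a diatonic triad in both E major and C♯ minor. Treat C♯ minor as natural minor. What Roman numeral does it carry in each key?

The scale of E major is E F♯ G♯ A B C♯ D♯; A is degree 4, and the triad built there (A-C♯-E) is major, so it is IV.
The scale of C♯ minor (natural minor) is C♯ D♯ E F♯ G♯ A B; A is degree 6, and the triad built there (A-C♯-E) is major, so it is VI.

IV in E major; VI in C♯ minor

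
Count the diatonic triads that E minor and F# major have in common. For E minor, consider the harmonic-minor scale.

1

Diatonic triads of E minor (harmonic minor): Em (i), F#dim (ii°), Gaug (III+), Am (iv), B (V), C (VI), D#dim (vii°).
Diatonic triads of F# major: F# (I), G#m (ii), A#m (iii), B (IV), C# (V), D#m (vi), E#dim (vii°).
Matching root and quality in both lists: B.
That gives 1 common triad.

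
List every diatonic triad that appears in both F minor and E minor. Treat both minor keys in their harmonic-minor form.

Triads in F minor (harmonic minor): Fm (i), Gdim (ii°), Abaug (III+), Bbm (iv), C (V), Db (VI), Edim (vii°).
Triads in E minor (harmonic minor): Em (i), F#dim (ii°), Gaug (III+), Am (iv), B (V), C (VI), D#dim (vii°).
Shared triads with their functions: C (V in F minor, VI in E minor).

C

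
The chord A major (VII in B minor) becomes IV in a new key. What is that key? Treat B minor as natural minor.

E major

The numeral IV denotes a major triad on scale degree 4. With A on degree 4, the tonic of the new key is E.
Degree 4 carries a major triad in major keys, so the destination is E major.
Check: the diatonic triads of E major are E (I), F#m (ii), G#m (iii), A (IV), B (V), C#m (vi), D#dim (vii°) — A major is indeed IV.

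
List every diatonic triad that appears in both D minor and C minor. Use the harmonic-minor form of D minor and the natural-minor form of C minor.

Triads in D minor (harmonic minor): Dm (i), Edim (ii°), Faug (III+), Gm (iv), A (V), Bb (VI), C#dim (vii°).
Triads in C minor (natural minor): Cm (i), Ddim (ii°), Eb (III), Fm (iv), Gm (v), Ab (VI), Bb (VII).
Shared triads with their functions: Gm (iv in D minor, v in C minor); Bb (VI in D minor, VII in C minor).

Gm, Bb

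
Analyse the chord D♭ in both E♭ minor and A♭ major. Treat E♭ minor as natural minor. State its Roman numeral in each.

VII in E♭ minor; IV in A♭ major

The scale of E♭ minor (natural minor) is E♭ F G♭ A♭ B♭ C♭ D♭; D♭ is degree 7, and the triad built there (D♭-F-A♭) is major, so it is VII.
The scale of A♭ major is A♭ B♭ C D♭ E♭ F G; D♭ is degree 4, and the triad built there (D♭-F-A♭) is major, so it is IV.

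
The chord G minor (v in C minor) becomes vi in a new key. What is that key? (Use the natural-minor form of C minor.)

The numeral vi denotes a minor triad on scale degree 6. With G on degree 6, the tonic of the new key is Bb.
Degree 6 carries a minor triad in major keys, so the destination is Bb major.
Check: the diatonic triads of Bb major are Bb (I), Cm (ii), Dm (iii), Eb (IV), F (V), Gm (vi), Adim (vii°) — G minor is indeed vi.

Bb major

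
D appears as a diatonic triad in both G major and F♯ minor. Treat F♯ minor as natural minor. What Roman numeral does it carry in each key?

The scale of G major is G A B C D E F♯; D is degree 5, and the triad built there (D-F♯-A) is major, so it is V.
The scale of F♯ minor (natural minor) is F♯ G♯ A B C♯ D E; D is degree 6, and the triad built there (D-F♯-A) is major, so it is VI.

V in G major; VI in F♯ minor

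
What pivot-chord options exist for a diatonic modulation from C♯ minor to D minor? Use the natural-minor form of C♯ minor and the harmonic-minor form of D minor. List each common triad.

Triads in C♯ minor (natural minor): C♯m (i), D♯dim (ii°), E (III), F♯m (iv), G♯m (v), A (VI), B (VII).
Triads in D minor (harmonic minor): Dm (i), Edim (ii°), Faug (III+), Gm (iv), A (V), B♭ (VI), C♯dim (vii°).
Shared triads with their functions: A (VI in C♯ minor, V in D minor).

A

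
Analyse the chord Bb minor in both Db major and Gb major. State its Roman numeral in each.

The scale of Db major is Db Eb F Gb Ab Bb C; Bb is degree 6, and the triad built there (Bb-Db-F) is minor, so it is vi.
The scale of Gb major is Gb Ab Bb Cb Db Eb F; Bb is degree 3, and the triad built there (Bb-Db-F) is minor, so it is iii.

vi in Db major; iii in Gb major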